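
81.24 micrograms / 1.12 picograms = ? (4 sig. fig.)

(81.24e-6) / (1.12e-12) = 72.536e6

72540000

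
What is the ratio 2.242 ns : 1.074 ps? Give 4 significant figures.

2088

(2.242 × 10^-9) / (1.074 × 10^-12) = 2.0875 × 10^3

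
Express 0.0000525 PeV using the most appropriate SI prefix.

52.5 GeV

= 52.5 × 10^9 eV; 10^9 is giga.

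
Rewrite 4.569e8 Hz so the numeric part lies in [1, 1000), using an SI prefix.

= 456.9e6 Hz; 1e6 is mega.

456.9 MHz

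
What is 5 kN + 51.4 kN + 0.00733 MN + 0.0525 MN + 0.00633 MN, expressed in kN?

122.56 kN

In kN:
  5 kN → 5
  51.4 kN → 51.4
  0.00733 MN = 0.00733e3 kN = 7.33
  0.0525 MN = 0.0525e3 kN = 52.5
  0.00633 MN = 0.00633e3 kN = 6.33
Sum: 5 + 51.4 + 7.33 + 52.5 + 6.33 = 122.56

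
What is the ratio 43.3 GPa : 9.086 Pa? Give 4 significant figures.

4766000000

(43.3e9) / (9.086) = 4.7656e9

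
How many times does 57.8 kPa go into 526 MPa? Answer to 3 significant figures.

9100

(526 × 10⁶) / (57.8 × 10³) = 9.1 × 10³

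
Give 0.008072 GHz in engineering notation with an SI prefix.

= 8.072e6 Hz; 1e6 is mega.

8.072 MHz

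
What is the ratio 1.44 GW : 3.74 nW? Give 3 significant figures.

(1.44 × 10^9) / (3.74 × 10^-9) = 0.385 × 10^18

385000000000000000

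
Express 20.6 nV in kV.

0.0000000000206 kV

nano = 10^-9, kilo = 10^3; factor is 10^-12.
20.6 × 10^-12 = 0.0000000000206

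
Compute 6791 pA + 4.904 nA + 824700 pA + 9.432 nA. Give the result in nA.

In nA:
  6791 pA = 6791 × 10⁻³ nA = 6.791
  4.904 nA → 4.904
  824700 pA = 824700 × 10⁻³ nA = 824.7
  9.432 nA → 9.432
Sum: 6.791 + 4.904 + 824.7 + 9.432 = 845.827

845.827 nA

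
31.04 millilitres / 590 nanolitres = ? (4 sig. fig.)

52610

(31.04 × 10⁻³) / (590 × 10⁻⁹) = 0.05261 × 10⁶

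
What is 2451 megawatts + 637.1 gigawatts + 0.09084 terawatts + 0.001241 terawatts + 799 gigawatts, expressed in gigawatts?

In gigawatts:
  2451 megawatts = 2451e-3 gigawatts = 2.451
  637.1 gigawatts → 637.1
  0.09084 terawatts = 0.09084e3 gigawatts = 90.84
  0.001241 terawatts = 0.001241e3 gigawatts = 1.241
  799 gigawatts → 799
Sum: 2.451 + 637.1 + 90.84 + 1.241 + 799 = 1530.632

1530.632 gigawatts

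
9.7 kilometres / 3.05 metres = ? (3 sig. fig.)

(9.7e3) / (3.05) = 3.18e3

3180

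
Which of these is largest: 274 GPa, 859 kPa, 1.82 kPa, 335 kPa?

274 GPa = 274000000000 Pa
859 kPa = 859000 Pa
1.82 kPa = 1820 Pa
335 kPa = 335000 Pa

274 GPa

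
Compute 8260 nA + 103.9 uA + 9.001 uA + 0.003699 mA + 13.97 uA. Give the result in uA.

138.83 uA

In uA:
  8260 nA = 8260 × 10⁻³ uA = 8.26
  103.9 uA → 103.9
  9.001 uA → 9.001
  0.003699 mA = 0.003699 × 10³ uA = 3.699
  13.97 uA → 13.97
Sum: 8.26 + 103.9 + 9.001 + 3.699 + 13.97 = 138.83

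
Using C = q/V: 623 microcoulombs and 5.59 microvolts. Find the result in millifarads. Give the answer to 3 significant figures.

111000 millifarads

(623 × 10⁻⁶) / (5.59 × 10⁻⁶) = 111.45 F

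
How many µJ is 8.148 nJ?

0.008148 µJ

nano = 10^-9, micro = 10^-6; factor is 10^-3.
8.148 × 10^-3 = 0.008148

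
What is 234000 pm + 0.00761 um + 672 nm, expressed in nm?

913.61 nm

In nm:
  234000 pm = 234000e-3 nm = 234
  0.00761 um = 0.00761e3 nm = 7.61
  672 nm → 672
Sum: 234 + 7.61 + 672 = 913.61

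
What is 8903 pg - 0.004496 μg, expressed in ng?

4.407 ng

In ng:
  8903 pg = 8903 × 10⁻³ ng = 8.903
  0.004496 μg = 0.004496 × 10³ ng = 4.496
Difference: 8.903 - 4.496 = 4.407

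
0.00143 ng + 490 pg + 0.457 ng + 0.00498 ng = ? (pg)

953.41 pg

In pg:
  0.00143 ng = 0.00143 × 10^3 pg = 1.43
  490 pg → 490
  0.457 ng = 0.457 × 10^3 pg = 457
  0.00498 ng = 0.00498 × 10^3 pg = 4.98
Sum: 1.43 + 490 + 457 + 4.98 = 953.41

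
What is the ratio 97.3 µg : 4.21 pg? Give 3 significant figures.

(97.3 × 10⁻⁶) / (4.21 × 10⁻¹²) = 23.11 × 10⁶

23100000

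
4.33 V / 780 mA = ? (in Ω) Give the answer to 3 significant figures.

5.55 Ω

(4.33) / (780 × 10^-3) = 0.0055513 × 10^3 Ω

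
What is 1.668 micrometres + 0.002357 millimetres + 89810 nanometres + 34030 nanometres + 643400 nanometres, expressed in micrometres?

771.265 micrometres

In micrometres:
  1.668 micrometres → 1.668
  0.002357 millimetres = 0.002357 × 10³ micrometres = 2.357
  89810 nanometres = 89810 × 10⁻³ micrometres = 89.81
  34030 nanometres = 34030 × 10⁻³ micrometres = 34.03
  643400 nanometres = 643400 × 10⁻³ micrometres = 643.4
Sum: 1.668 + 2.357 + 89.81 + 34.03 + 643.4 = 771.265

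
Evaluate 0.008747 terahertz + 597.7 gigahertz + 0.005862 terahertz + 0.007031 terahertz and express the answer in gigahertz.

619.34 gigahertz

In gigahertz:
  0.008747 terahertz = 0.008747 × 10^3 gigahertz = 8.747
  597.7 gigahertz → 597.7
  0.005862 terahertz = 0.005862 × 10^3 gigahertz = 5.862
  0.007031 terahertz = 0.007031 × 10^3 gigahertz = 7.031
Sum: 8.747 + 597.7 + 5.862 + 7.031 = 619.34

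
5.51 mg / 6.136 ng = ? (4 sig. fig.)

(5.51 × 10⁻³) / (6.136 × 10⁻⁹) = 0.89798 × 10⁶

898000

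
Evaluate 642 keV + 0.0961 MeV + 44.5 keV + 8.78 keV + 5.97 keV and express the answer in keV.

In keV:
  642 keV → 642
  0.0961 MeV = 0.0961e3 keV = 96.1
  44.5 keV → 44.5
  8.78 keV → 8.78
  5.97 keV → 5.97
Sum: 642 + 96.1 + 44.5 + 8.78 + 5.97 = 797.35

797.35 keV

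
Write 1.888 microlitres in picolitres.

1888000 picolitres

micro = 1e-6, pico = 1e-12; factor is 1e6.
1.888 × 1e6 = 1888000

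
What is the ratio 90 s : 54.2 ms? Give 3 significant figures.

1660

(90) / (54.2 × 10^-3) = 1.661 × 10^3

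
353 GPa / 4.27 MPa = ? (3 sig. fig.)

(353 × 10⁹) / (4.27 × 10⁶) = 82.67 × 10³

82700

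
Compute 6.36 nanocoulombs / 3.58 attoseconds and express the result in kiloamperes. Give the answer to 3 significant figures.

1780000 kiloamperes

(6.36 × 10^-9) / (3.58 × 10^-18) = 1.7765 × 10^9 A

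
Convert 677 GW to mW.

giga = 10^9, milli = 10^-3; factor is 10^12.
677 × 10^12 = 677000000000000

677000000000000 mW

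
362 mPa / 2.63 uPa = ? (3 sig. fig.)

(362 × 10^-3) / (2.63 × 10^-6) = 137.6 × 10^3

138000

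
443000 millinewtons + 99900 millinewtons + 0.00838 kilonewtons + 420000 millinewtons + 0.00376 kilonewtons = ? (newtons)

975.04 newtons

In newtons:
  443000 millinewtons = 443000 × 10^-3 newtons = 443
  99900 millinewtons = 99900 × 10^-3 newtons = 99.9
  0.00838 kilonewtons = 0.00838 × 10^3 newtons = 8.38
  420000 millinewtons = 420000 × 10^-3 newtons = 420
  0.00376 kilonewtons = 0.00376 × 10^3 newtons = 3.76
Sum: 443 + 99.9 + 8.38 + 420 + 3.76 = 975.04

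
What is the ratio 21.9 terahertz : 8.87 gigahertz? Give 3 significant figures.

2470

(21.9e12) / (8.87e9) = 2.469e3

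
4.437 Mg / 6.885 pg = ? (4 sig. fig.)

(4.437 × 10⁶) / (6.885 × 10⁻¹²) = 0.64444 × 10¹⁸

644400000000000000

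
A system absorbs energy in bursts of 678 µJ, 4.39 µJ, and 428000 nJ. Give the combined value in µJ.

In µJ:
  678 µJ → 678
  4.39 µJ → 4.39
  428000 nJ = 428000 × 10^-3 µJ = 428
Sum: 678 + 4.39 + 428 = 1110.39

1110.39 µJ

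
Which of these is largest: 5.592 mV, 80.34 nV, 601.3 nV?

5.592 mV

5.592 mV = 0.005592 V
80.34 nV = 0.00000008034 V
601.3 nV = 0.0000006013 V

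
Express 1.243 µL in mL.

micro = 10⁻⁶, milli = 10⁻³; factor is 10⁻³.
1.243 × 10⁻³ = 0.001243

0.001243 mL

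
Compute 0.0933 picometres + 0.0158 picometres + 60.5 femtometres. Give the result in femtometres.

169.6 femtometres

In femtometres:
  0.0933 picometres = 0.0933 × 10^3 femtometres = 93.3
  0.0158 picometres = 0.0158 × 10^3 femtometres = 15.8
  60.5 femtometres → 60.5
Sum: 93.3 + 15.8 + 60.5 = 169.6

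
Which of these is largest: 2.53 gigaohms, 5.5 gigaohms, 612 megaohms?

2.53 gigaohms = 2530000000 ohms
5.5 gigaohms = 5500000000 ohms
612 megaohms = 612000000 ohms

5.5 gigaohms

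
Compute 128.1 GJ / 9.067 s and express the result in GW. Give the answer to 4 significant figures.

(128.1e9) / (9.067) = 14.1282e9 W

14.13 GW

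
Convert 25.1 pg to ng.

0.0251 ng

pico = 1e-12, nano = 1e-9; factor is 1e-3.
25.1 × 1e-3 = 0.0251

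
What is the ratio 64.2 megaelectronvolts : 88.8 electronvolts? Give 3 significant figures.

(64.2 × 10⁶) / (88.8) = 0.723 × 10⁶

723000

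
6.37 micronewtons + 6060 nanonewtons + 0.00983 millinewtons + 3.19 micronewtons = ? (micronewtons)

25.45 micronewtons

In micronewtons:
  6.37 micronewtons → 6.37
  6060 nanonewtons = 6060 × 10⁻³ micronewtons = 6.06
  0.00983 millinewtons = 0.00983 × 10³ micronewtons = 9.83
  3.19 micronewtons → 3.19
Sum: 6.37 + 6.06 + 9.83 + 3.19 = 25.45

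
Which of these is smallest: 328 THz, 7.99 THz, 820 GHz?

820 GHz

328 THz = 328000000000000 Hz
7.99 THz = 7990000000000 Hz
820 GHz = 820000000000 Hz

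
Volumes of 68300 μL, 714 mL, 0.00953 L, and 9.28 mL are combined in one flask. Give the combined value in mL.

801.11 mL

In mL:
  68300 μL = 68300 × 10⁻³ mL = 68.3
  714 mL → 714
  0.00953 L = 0.00953 × 10³ mL = 9.53
  9.28 mL → 9.28
Sum: 68.3 + 714 + 9.53 + 9.28 = 801.11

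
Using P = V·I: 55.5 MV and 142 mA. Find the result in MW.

7.881 MW

55.5 × 10^6 × 142 × 10^-3 = 7881 × 10^3 W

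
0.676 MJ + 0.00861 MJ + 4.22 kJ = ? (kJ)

In kJ:
  0.676 MJ = 0.676 × 10^3 kJ = 676
  0.00861 MJ = 0.00861 × 10^3 kJ = 8.61
  4.22 kJ → 4.22
Sum: 676 + 8.61 + 4.22 = 688.83

688.83 kJ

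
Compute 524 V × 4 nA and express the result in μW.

2.096 μW

524 × 4 × 10⁻⁹ = 2096 × 10⁻⁹ W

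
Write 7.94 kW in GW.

kilo = 1e3, giga = 1e9; factor is 1e-6.
7.94 × 1e-6 = 0.00000794

0.00000794 GW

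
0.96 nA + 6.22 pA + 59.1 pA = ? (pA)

1025.32 pA

In pA:
  0.96 nA = 0.96 × 10³ pA = 960
  6.22 pA → 6.22
  59.1 pA → 59.1
Sum: 960 + 6.22 + 59.1 = 1025.32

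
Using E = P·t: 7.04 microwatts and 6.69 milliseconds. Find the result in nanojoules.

7.04 × 10⁻⁶ × 6.69 × 10⁻³ = 47.0976 × 10⁻⁹ J

47.0976 nanojoules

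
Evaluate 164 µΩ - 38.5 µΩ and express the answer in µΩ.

In µΩ:
  164 µΩ → 164
  38.5 µΩ → 38.5
Difference: 164 - 38.5 = 125.5

125.5 µΩ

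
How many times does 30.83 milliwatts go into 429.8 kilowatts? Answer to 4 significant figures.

13940000

(429.8 × 10³) / (30.83 × 10⁻³) = 13.941 × 10⁶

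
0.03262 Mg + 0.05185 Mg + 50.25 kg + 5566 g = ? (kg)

140.286 kg

In kg:
  0.03262 Mg = 0.03262 × 10^3 kg = 32.62
  0.05185 Mg = 0.05185 × 10^3 kg = 51.85
  50.25 kg → 50.25
  5566 g = 5566 × 10^-3 kg = 5.566
Sum: 32.62 + 51.85 + 50.25 + 5.566 = 140.286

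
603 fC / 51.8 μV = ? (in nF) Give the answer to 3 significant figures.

(603 × 10^-15) / (51.8 × 10^-6) = 11.641 × 10^-9 F

11.6 nF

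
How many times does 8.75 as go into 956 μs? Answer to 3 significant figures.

109000000000000

(956e-6) / (8.75e-18) = 109.3e12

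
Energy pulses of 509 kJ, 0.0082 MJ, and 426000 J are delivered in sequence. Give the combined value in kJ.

In kJ:
  509 kJ → 509
  0.0082 MJ = 0.0082 × 10³ kJ = 8.2
  426000 J = 426000 × 10⁻³ kJ = 426
Sum: 509 + 8.2 + 426 = 943.2

943.2 kJ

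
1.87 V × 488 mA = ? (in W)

1.87 × 488 × 10^-3 = 912.56 × 10^-3 W

0.91256 W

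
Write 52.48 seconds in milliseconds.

(no prefix) = 1e0, milli = 1e-3; factor is 1e3.
52.48 × 1e3 = 52480

52480 milliseconds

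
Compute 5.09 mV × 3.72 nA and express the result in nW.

5.09e-3 × 3.72e-9 = 18.9348e-12 W

0.0189348 nW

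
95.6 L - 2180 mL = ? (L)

93.42 L

In L:
  95.6 L → 95.6
  2180 mL = 2180 × 10^-3 L = 2.18
Difference: 95.6 - 2.18 = 93.42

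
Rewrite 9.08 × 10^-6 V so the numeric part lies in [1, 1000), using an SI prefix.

9.08 μV

= 9.08 × 10^-6 V; 10^-6 is micro.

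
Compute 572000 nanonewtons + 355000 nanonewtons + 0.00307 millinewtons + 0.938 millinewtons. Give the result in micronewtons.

1868.07 micronewtons

In micronewtons:
  572000 nanonewtons = 572000e-3 micronewtons = 572
  355000 nanonewtons = 355000e-3 micronewtons = 355
  0.00307 millinewtons = 0.00307e3 micronewtons = 3.07
  0.938 millinewtons = 0.938e3 micronewtons = 938
Sum: 572 + 355 + 3.07 + 938 = 1868.07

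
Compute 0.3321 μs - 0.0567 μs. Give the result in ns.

275.4 ns

In ns:
  0.3321 μs = 0.3321e3 ns = 332.1
  0.0567 μs = 0.0567e3 ns = 56.7
Difference: 332.1 - 56.7 = 275.4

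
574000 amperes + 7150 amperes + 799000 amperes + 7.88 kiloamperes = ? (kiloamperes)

1388.03 kiloamperes

In kiloamperes:
  574000 amperes = 574000 × 10^-3 kiloamperes = 574
  7150 amperes = 7150 × 10^-3 kiloamperes = 7.15
  799000 amperes = 799000 × 10^-3 kiloamperes = 799
  7.88 kiloamperes → 7.88
Sum: 574 + 7.15 + 799 + 7.88 = 1388.03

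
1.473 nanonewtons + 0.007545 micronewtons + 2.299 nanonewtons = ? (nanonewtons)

11.317 nanonewtons

In nanonewtons:
  1.473 nanonewtons → 1.473
  0.007545 micronewtons = 0.007545 × 10³ nanonewtons = 7.545
  2.299 nanonewtons → 2.299
Sum: 1.473 + 7.545 + 2.299 = 11.317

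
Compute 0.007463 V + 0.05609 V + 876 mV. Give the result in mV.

939.553 mV

In mV:
  0.007463 V = 0.007463e3 mV = 7.463
  0.05609 V = 0.05609e3 mV = 56.09
  876 mV → 876
Sum: 7.463 + 56.09 + 876 = 939.553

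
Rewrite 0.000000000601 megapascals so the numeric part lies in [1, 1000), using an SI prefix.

601 micropascals

= 601 × 10^-6 pascals; 10^-6 is micro.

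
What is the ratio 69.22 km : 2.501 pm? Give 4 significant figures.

(69.22e3) / (2.501e-12) = 27.677e15

27680000000000000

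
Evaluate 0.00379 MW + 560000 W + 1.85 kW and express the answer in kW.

In kW:
  0.00379 MW = 0.00379 × 10³ kW = 3.79
  560000 W = 560000 × 10⁻³ kW = 560
  1.85 kW → 1.85
Sum: 3.79 + 560 + 1.85 = 565.64

565.64 kW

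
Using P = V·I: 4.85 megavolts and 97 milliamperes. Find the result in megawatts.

0.47045 megawatts

4.85e6 × 97e-3 = 470.45e3 W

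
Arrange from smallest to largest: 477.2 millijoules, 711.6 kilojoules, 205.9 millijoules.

205.9 millijoules < 477.2 millijoules < 711.6 kilojoules

477.2 millijoules = 0.4772 joules
711.6 kilojoules = 711600 joules
205.9 millijoules = 0.2059 joules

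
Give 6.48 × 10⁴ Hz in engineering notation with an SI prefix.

64.8 kHz

= 64.8 × 10³ Hz; 10³ is kilo.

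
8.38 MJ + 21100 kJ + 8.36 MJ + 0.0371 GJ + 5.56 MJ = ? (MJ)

In MJ:
  8.38 MJ → 8.38
  21100 kJ = 21100 × 10^-3 MJ = 21.1
  8.36 MJ → 8.36
  0.0371 GJ = 0.0371 × 10^3 MJ = 37.1
  5.56 MJ → 5.56
Sum: 8.38 + 21.1 + 8.36 + 37.1 + 5.56 = 80.5

80.5 MJ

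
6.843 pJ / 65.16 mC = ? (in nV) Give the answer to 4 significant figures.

0.1050 nV

(6.843 × 10^-12) / (65.16 × 10^-3) = 0.105018 × 10^-9 V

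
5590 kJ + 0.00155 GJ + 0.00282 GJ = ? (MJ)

In MJ:
  5590 kJ = 5590e-3 MJ = 5.59
  0.00155 GJ = 0.00155e3 MJ = 1.55
  0.00282 GJ = 0.00282e3 MJ = 2.82
Sum: 5.59 + 1.55 + 2.82 = 9.96

9.96 MJ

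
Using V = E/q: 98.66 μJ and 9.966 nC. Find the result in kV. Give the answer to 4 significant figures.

(98.66e-6) / (9.966e-9) = 9.89966e3 V

9.900 kV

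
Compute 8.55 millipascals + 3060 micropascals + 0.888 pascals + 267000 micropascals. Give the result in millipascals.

In millipascals:
  8.55 millipascals → 8.55
  3060 micropascals = 3060e-3 millipascals = 3.06
  0.888 pascals = 0.888e3 millipascals = 888
  267000 micropascals = 267000e-3 millipascals = 267
Sum: 8.55 + 3.06 + 888 + 267 = 1166.61

1166.61 millipascals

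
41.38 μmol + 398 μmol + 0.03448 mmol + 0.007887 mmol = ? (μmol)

In μmol:
  41.38 μmol → 41.38
  398 μmol → 398
  0.03448 mmol = 0.03448 × 10³ μmol = 34.48
  0.007887 mmol = 0.007887 × 10³ μmol = 7.887
Sum: 41.38 + 398 + 34.48 + 7.887 = 481.747

481.747 μmol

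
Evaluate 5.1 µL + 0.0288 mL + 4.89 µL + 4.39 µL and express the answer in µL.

43.18 µL

In µL:
  5.1 µL → 5.1
  0.0288 mL = 0.0288 × 10³ µL = 28.8
  4.89 µL → 4.89
  4.39 µL → 4.39
Sum: 5.1 + 28.8 + 4.89 + 4.39 = 43.18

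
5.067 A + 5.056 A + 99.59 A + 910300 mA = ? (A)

1020.013 A

In A:
  5.067 A → 5.067
  5.056 A → 5.056
  99.59 A → 99.59
  910300 mA = 910300 × 10⁻³ A = 910.3
Sum: 5.067 + 5.056 + 99.59 + 910.3 = 1020.013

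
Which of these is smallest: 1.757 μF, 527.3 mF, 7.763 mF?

1.757 μF = 0.000001757 F
527.3 mF = 0.5273 F
7.763 mF = 0.007763 F

1.757 μF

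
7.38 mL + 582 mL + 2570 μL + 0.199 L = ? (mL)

790.95 mL

In mL:
  7.38 mL → 7.38
  582 mL → 582
  2570 μL = 2570e-3 mL = 2.57
  0.199 L = 0.199e3 mL = 199
Sum: 7.38 + 582 + 2.57 + 199 = 790.95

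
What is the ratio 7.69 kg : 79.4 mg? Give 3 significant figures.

(7.69 × 10³) / (79.4 × 10⁻³) = 0.09685 × 10⁶

96900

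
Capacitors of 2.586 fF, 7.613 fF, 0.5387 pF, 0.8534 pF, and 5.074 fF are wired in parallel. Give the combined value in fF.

1407.373 fF

In fF:
  2.586 fF → 2.586
  7.613 fF → 7.613
  0.5387 pF = 0.5387 × 10³ fF = 538.7
  0.8534 pF = 0.8534 × 10³ fF = 853.4
  5.074 fF → 5.074
Sum: 2.586 + 7.613 + 538.7 + 853.4 + 5.074 = 1407.373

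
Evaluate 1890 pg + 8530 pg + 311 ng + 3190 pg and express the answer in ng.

In ng:
  1890 pg = 1890e-3 ng = 1.89
  8530 pg = 8530e-3 ng = 8.53
  311 ng → 311
  3190 pg = 3190e-3 ng = 3.19
Sum: 1.89 + 8.53 + 311 + 3.19 = 324.61

324.61 ng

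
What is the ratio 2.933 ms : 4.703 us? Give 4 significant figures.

(2.933 × 10^-3) / (4.703 × 10^-6) = 0.62364 × 10^3

623.6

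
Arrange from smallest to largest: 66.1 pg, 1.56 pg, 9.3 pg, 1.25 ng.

66.1 pg = 0.0000000000661 g
1.56 pg = 0.00000000000156 g
9.3 pg = 0.0000000000093 g
1.25 ng = 0.00000000125 g

1.56 pg < 9.3 pg < 66.1 pg < 1.25 ng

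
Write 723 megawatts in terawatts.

mega = 10⁶, tera = 10¹²; factor is 10⁻⁶.
723 × 10⁻⁶ = 0.000723

0.000723 terawatts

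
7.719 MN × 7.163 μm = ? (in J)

7.719e6 × 7.163e-6 = 55.291197 J

55.291197 J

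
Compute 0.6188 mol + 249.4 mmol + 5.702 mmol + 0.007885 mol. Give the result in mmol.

881.787 mmol

In mmol:
  0.6188 mol = 0.6188 × 10³ mmol = 618.8
  249.4 mmol → 249.4
  5.702 mmol → 5.702
  0.007885 mol = 0.007885 × 10³ mmol = 7.885
Sum: 618.8 + 249.4 + 5.702 + 7.885 = 881.787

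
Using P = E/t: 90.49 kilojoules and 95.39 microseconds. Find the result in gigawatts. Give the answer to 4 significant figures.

0.9486 gigawatts

(90.49 × 10^3) / (95.39 × 10^-6) = 0.948632 × 10^9 W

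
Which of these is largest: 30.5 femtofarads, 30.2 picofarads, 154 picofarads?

154 picofarads

30.5 femtofarads = 0.0000000000000305 farads
30.2 picofarads = 0.0000000000302 farads
154 picofarads = 0.000000000154 farads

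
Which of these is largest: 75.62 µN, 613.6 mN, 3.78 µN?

75.62 µN = 0.00007562 N
613.6 mN = 0.6136 N
3.78 µN = 0.00000378 N

613.6 mN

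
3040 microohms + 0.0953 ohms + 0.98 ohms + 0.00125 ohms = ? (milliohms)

1079.59 milliohms

In milliohms:
  3040 microohms = 3040 × 10⁻³ milliohms = 3.04
  0.0953 ohms = 0.0953 × 10³ milliohms = 95.3
  0.98 ohms = 0.98 × 10³ milliohms = 980
  0.00125 ohms = 0.00125 × 10³ milliohms = 1.25
Sum: 3.04 + 95.3 + 980 + 1.25 = 1079.59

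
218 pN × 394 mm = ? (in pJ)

218 × 10⁻¹² × 394 × 10⁻³ = 85892 × 10⁻¹⁵ J

85.892 pJ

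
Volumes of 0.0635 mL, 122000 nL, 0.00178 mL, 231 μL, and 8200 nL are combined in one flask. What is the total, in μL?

426.48 μL

In μL:
  0.0635 mL = 0.0635 × 10^3 μL = 63.5
  122000 nL = 122000 × 10^-3 μL = 122
  0.00178 mL = 0.00178 × 10^3 μL = 1.78
  231 μL → 231
  8200 nL = 8200 × 10^-3 μL = 8.2
Sum: 63.5 + 122 + 1.78 + 231 + 8.2 = 426.48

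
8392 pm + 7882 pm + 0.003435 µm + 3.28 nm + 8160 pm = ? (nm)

31.149 nm

In nm:
  8392 pm = 8392e-3 nm = 8.392
  7882 pm = 7882e-3 nm = 7.882
  0.003435 µm = 0.003435e3 nm = 3.435
  3.28 nm → 3.28
  8160 pm = 8160e-3 nm = 8.16
Sum: 8.392 + 7.882 + 3.435 + 3.28 + 8.16 = 31.149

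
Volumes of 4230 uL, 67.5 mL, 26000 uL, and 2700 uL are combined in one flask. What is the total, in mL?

100.43 mL

In mL:
  4230 uL = 4230 × 10^-3 mL = 4.23
  67.5 mL → 67.5
  26000 uL = 26000 × 10^-3 mL = 26
  2700 uL = 2700 × 10^-3 mL = 2.7
Sum: 4.23 + 67.5 + 26 + 2.7 = 100.43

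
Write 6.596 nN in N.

nano = 10^-9, (no prefix) = 10^0; factor is 10^-9.
6.596 × 10^-9 = 0.000000006596

0.000000006596 N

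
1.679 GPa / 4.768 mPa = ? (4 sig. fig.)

(1.679e9) / (4.768e-3) = 0.35214e12

352100000000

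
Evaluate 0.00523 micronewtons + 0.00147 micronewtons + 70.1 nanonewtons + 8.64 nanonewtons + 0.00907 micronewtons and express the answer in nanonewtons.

In nanonewtons:
  0.00523 micronewtons = 0.00523 × 10³ nanonewtons = 5.23
  0.00147 micronewtons = 0.00147 × 10³ nanonewtons = 1.47
  70.1 nanonewtons → 70.1
  8.64 nanonewtons → 8.64
  0.00907 micronewtons = 0.00907 × 10³ nanonewtons = 9.07
Sum: 5.23 + 1.47 + 70.1 + 8.64 + 9.07 = 94.51

94.51 nanonewtons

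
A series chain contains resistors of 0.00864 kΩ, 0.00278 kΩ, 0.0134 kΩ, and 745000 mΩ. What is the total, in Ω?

769.82 Ω

In Ω:
  0.00864 kΩ = 0.00864e3 Ω = 8.64
  0.00278 kΩ = 0.00278e3 Ω = 2.78
  0.0134 kΩ = 0.0134e3 Ω = 13.4
  745000 mΩ = 745000e-3 Ω = 745
Sum: 8.64 + 2.78 + 13.4 + 745 = 769.82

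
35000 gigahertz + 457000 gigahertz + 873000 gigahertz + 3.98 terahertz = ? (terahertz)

1368.98 terahertz

In terahertz:
  35000 gigahertz = 35000e-3 terahertz = 35
  457000 gigahertz = 457000e-3 terahertz = 457
  873000 gigahertz = 873000e-3 terahertz = 873
  3.98 terahertz → 3.98
Sum: 35 + 457 + 873 + 3.98 = 1368.98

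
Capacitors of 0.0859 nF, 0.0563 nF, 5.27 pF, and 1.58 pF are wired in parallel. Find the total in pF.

149.05 pF

In pF:
  0.0859 nF = 0.0859 × 10^3 pF = 85.9
  0.0563 nF = 0.0563 × 10^3 pF = 56.3
  5.27 pF → 5.27
  1.58 pF → 1.58
Sum: 85.9 + 56.3 + 5.27 + 1.58 = 149.05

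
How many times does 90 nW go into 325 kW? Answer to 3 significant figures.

3610000000000

(325 × 10^3) / (90 × 10^-9) = 3.611 × 10^12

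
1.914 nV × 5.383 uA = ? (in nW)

1.914 × 10^-9 × 5.383 × 10^-6 = 10.303062 × 10^-15 W

0.000010303062 nW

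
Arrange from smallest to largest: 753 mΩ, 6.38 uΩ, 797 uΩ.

6.38 uΩ < 797 uΩ < 753 mΩ

753 mΩ = 0.753 Ω
6.38 uΩ = 0.00000638 Ω
797 uΩ = 0.000797 Ω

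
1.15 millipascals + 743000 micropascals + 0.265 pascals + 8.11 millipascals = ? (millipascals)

1017.26 millipascals

In millipascals:
  1.15 millipascals → 1.15
  743000 micropascals = 743000 × 10⁻³ millipascals = 743
  0.265 pascals = 0.265 × 10³ millipascals = 265
  8.11 millipascals → 8.11
Sum: 1.15 + 743 + 265 + 8.11 = 1017.26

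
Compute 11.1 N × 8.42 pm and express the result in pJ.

11.1 × 8.42 × 10^-12 = 93.462 × 10^-12 J

93.462 pJ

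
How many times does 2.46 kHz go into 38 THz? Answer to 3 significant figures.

15400000000

(38 × 10¹²) / (2.46 × 10³) = 15.45 × 10⁹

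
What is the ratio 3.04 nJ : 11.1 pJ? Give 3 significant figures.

274

(3.04 × 10⁻⁹) / (11.1 × 10⁻¹²) = 0.2739 × 10³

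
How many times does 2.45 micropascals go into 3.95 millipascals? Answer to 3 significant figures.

(3.95 × 10⁻³) / (2.45 × 10⁻⁶) = 1.612 × 10³

1610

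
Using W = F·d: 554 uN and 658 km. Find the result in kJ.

0.364532 kJ

554 × 10^-6 × 658 × 10^3 = 364532 × 10^-3 J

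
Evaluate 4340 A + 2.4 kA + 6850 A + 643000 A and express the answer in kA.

In kA:
  4340 A = 4340 × 10⁻³ kA = 4.34
  2.4 kA → 2.4
  6850 A = 6850 × 10⁻³ kA = 6.85
  643000 A = 643000 × 10⁻³ kA = 643
Sum: 4.34 + 2.4 + 6.85 + 643 = 656.59

656.59 kA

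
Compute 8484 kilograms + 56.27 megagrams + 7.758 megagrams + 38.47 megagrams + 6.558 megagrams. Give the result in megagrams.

117.54 megagrams

In megagrams:
  8484 kilograms = 8484 × 10⁻³ megagrams = 8.484
  56.27 megagrams → 56.27
  7.758 megagrams → 7.758
  38.47 megagrams → 38.47
  6.558 megagrams → 6.558
Sum: 8.484 + 56.27 + 7.758 + 38.47 + 6.558 = 117.54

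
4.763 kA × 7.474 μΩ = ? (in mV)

35.598662 mV

4.763e3 × 7.474e-6 = 35.598662e-3 V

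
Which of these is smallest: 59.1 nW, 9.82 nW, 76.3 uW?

59.1 nW = 0.0000000591 W
9.82 nW = 0.00000000982 W
76.3 uW = 0.0000763 W

9.82 nW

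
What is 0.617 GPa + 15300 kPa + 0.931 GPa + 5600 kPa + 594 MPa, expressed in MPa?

In MPa:
  0.617 GPa = 0.617e3 MPa = 617
  15300 kPa = 15300e-3 MPa = 15.3
  0.931 GPa = 0.931e3 MPa = 931
  5600 kPa = 5600e-3 MPa = 5.6
  594 MPa → 594
Sum: 617 + 15.3 + 931 + 5.6 + 594 = 2162.9

2162.9 MPa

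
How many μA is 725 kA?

kilo = 1e3, micro = 1e-6; factor is 1e9.
725 × 1e9 = 725000000000

725000000000 μA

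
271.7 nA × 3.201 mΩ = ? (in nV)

0.8697117 nV

271.7 × 10^-9 × 3.201 × 10^-3 = 869.7117 × 10^-12 V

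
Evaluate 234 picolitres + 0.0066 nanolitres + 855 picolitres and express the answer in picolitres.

In picolitres:
  234 picolitres → 234
  0.0066 nanolitres = 0.0066 × 10^3 picolitres = 6.6
  855 picolitres → 855
Sum: 234 + 6.6 + 855 = 1095.6

1095.6 picolitres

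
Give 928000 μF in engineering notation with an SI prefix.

= 928 × 10^-3 F; 10^-3 is milli.

928 mF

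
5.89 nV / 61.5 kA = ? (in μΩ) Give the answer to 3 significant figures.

(5.89 × 10⁻⁹) / (61.5 × 10³) = 0.095772 × 10⁻¹² Ω

0.0000000958 μΩ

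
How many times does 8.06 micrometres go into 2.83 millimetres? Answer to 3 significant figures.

(2.83e-3) / (8.06e-6) = 0.3511e3

351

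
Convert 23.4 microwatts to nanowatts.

23400 nanowatts

micro = 1e-6, nano = 1e-9; factor is 1e3.
23.4 × 1e3 = 23400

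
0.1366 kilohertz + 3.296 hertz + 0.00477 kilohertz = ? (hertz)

In hertz:
  0.1366 kilohertz = 0.1366 × 10³ hertz = 136.6
  3.296 hertz → 3.296
  0.00477 kilohertz = 0.00477 × 10³ hertz = 4.77
Sum: 136.6 + 3.296 + 4.77 = 144.666

144.666 hertz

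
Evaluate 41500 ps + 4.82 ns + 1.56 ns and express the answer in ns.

47.88 ns

In ns:
  41500 ps = 41500 × 10⁻³ ns = 41.5
  4.82 ns → 4.82
  1.56 ns → 1.56
Sum: 41.5 + 4.82 + 1.56 = 47.88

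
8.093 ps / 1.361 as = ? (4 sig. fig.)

5946000

(8.093 × 10^-12) / (1.361 × 10^-18) = 5.9464 × 10^6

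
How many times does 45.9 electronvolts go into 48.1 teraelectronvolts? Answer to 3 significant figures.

1050000000000

(48.1e12) / (45.9) = 1.048e12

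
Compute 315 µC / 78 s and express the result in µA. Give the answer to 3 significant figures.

(315e-6) / (78) = 4.0385e-6 A

4.04 µA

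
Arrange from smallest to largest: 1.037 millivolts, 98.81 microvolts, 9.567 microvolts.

1.037 millivolts = 0.001037 volts
98.81 microvolts = 0.00009881 volts
9.567 microvolts = 0.000009567 volts

9.567 microvolts < 98.81 microvolts < 1.037 millivolts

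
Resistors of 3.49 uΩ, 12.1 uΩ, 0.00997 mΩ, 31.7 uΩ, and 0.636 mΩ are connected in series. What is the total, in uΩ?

In uΩ:
  3.49 uΩ → 3.49
  12.1 uΩ → 12.1
  0.00997 mΩ = 0.00997 × 10^3 uΩ = 9.97
  31.7 uΩ → 31.7
  0.636 mΩ = 0.636 × 10^3 uΩ = 636
Sum: 3.49 + 12.1 + 9.97 + 31.7 + 636 = 693.26

693.26 uΩ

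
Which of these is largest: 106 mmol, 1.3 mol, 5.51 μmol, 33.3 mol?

33.3 mol

106 mmol = 0.106 mol
1.3 mol = 1.3 mol
5.51 μmol = 0.00000551 mol
33.3 mol = 33.3 mol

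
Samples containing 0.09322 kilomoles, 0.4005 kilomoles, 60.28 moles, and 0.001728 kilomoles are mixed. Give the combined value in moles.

555.728 moles

In moles:
  0.09322 kilomoles = 0.09322e3 moles = 93.22
  0.4005 kilomoles = 0.4005e3 moles = 400.5
  60.28 moles → 60.28
  0.001728 kilomoles = 0.001728e3 moles = 1.728
Sum: 93.22 + 400.5 + 60.28 + 1.728 = 555.728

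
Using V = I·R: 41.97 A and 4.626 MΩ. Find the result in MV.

194.15322 MV

41.97 × 4.626 × 10⁶ = 194.15322 × 10⁶ V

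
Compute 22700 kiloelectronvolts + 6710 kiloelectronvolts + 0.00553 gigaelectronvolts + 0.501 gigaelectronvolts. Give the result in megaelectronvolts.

535.94 megaelectronvolts

In megaelectronvolts:
  22700 kiloelectronvolts = 22700 × 10^-3 megaelectronvolts = 22.7
  6710 kiloelectronvolts = 6710 × 10^-3 megaelectronvolts = 6.71
  0.00553 gigaelectronvolts = 0.00553 × 10^3 megaelectronvolts = 5.53
  0.501 gigaelectronvolts = 0.501 × 10^3 megaelectronvolts = 501
Sum: 22.7 + 6.71 + 5.53 + 501 = 535.94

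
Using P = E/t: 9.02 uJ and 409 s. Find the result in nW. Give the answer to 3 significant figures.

22.1 nW

(9.02e-6) / (409) = 0.022054e-6 W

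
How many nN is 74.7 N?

(no prefix) = 10^0, nano = 10^-9; factor is 10^9.
74.7 × 10^9 = 74700000000

74700000000 nN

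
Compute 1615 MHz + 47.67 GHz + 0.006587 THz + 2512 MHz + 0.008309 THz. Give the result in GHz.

66.693 GHz

In GHz:
  1615 MHz = 1615 × 10⁻³ GHz = 1.615
  47.67 GHz → 47.67
  0.006587 THz = 0.006587 × 10³ GHz = 6.587
  2512 MHz = 2512 × 10⁻³ GHz = 2.512
  0.008309 THz = 0.008309 × 10³ GHz = 8.309
Sum: 1.615 + 47.67 + 6.587 + 2.512 + 8.309 = 66.693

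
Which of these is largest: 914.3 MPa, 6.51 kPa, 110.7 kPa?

914.3 MPa = 914300000 Pa
6.51 kPa = 6510 Pa
110.7 kPa = 110700 Pa

914.3 MPa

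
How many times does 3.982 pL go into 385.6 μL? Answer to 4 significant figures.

(385.6 × 10⁻⁶) / (3.982 × 10⁻¹²) = 96.836 × 10⁶

96840000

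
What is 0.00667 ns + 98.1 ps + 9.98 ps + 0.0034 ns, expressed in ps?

118.15 ps

In ps:
  0.00667 ns = 0.00667e3 ps = 6.67
  98.1 ps → 98.1
  9.98 ps → 9.98
  0.0034 ns = 0.0034e3 ps = 3.4
Sum: 6.67 + 98.1 + 9.98 + 3.4 = 118.15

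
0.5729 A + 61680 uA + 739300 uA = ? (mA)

1373.88 mA

In mA:
  0.5729 A = 0.5729e3 mA = 572.9
  61680 uA = 61680e-3 mA = 61.68
  739300 uA = 739300e-3 mA = 739.3
Sum: 572.9 + 61.68 + 739.3 = 1373.88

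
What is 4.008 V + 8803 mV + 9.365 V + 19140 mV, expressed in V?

In V:
  4.008 V → 4.008
  8803 mV = 8803 × 10⁻³ V = 8.803
  9.365 V → 9.365
  19140 mV = 19140 × 10⁻³ V = 19.14
Sum: 4.008 + 8.803 + 9.365 + 19.14 = 41.316

41.316 V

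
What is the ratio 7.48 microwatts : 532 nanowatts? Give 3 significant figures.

(7.48 × 10^-6) / (532 × 10^-9) = 0.01406 × 10^3

14.1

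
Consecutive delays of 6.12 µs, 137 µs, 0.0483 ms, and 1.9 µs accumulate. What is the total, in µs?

In µs:
  6.12 µs → 6.12
  137 µs → 137
  0.0483 ms = 0.0483e3 µs = 48.3
  1.9 µs → 1.9
Sum: 6.12 + 137 + 48.3 + 1.9 = 193.32

193.32 µs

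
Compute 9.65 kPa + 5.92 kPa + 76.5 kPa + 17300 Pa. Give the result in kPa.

In kPa:
  9.65 kPa → 9.65
  5.92 kPa → 5.92
  76.5 kPa → 76.5
  17300 Pa = 17300 × 10^-3 kPa = 17.3
Sum: 9.65 + 5.92 + 76.5 + 17.3 = 109.37

109.37 kPa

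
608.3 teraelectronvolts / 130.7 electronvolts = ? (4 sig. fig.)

(608.3 × 10¹²) / (130.7) = 4.6542 × 10¹²

4654000000000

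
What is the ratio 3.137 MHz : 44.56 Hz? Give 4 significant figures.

(3.137e6) / (44.56) = 0.070399e6

70400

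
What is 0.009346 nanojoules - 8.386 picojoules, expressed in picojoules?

0.96 picojoules

In picojoules:
  0.009346 nanojoules = 0.009346 × 10³ picojoules = 9.346
  8.386 picojoules → 8.386
Difference: 9.346 - 8.386 = 0.96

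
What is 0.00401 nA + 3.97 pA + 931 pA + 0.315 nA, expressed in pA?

In pA:
  0.00401 nA = 0.00401 × 10^3 pA = 4.01
  3.97 pA → 3.97
  931 pA → 931
  0.315 nA = 0.315 × 10^3 pA = 315
Sum: 4.01 + 3.97 + 931 + 315 = 1253.98

1253.98 pA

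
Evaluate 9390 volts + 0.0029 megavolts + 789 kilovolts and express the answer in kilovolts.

In kilovolts:
  9390 volts = 9390 × 10⁻³ kilovolts = 9.39
  0.0029 megavolts = 0.0029 × 10³ kilovolts = 2.9
  789 kilovolts → 789
Sum: 9.39 + 2.9 + 789 = 801.29

801.29 kilovolts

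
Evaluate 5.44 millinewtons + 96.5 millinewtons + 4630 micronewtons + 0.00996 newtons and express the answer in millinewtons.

116.53 millinewtons

In millinewtons:
  5.44 millinewtons → 5.44
  96.5 millinewtons → 96.5
  4630 micronewtons = 4630 × 10^-3 millinewtons = 4.63
  0.00996 newtons = 0.00996 × 10^3 millinewtons = 9.96
Sum: 5.44 + 96.5 + 4.63 + 9.96 = 116.53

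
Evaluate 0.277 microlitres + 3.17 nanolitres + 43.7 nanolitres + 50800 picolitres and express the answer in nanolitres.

374.67 nanolitres

In nanolitres:
  0.277 microlitres = 0.277 × 10³ nanolitres = 277
  3.17 nanolitres → 3.17
  43.7 nanolitres → 43.7
  50800 picolitres = 50800 × 10⁻³ nanolitres = 50.8
Sum: 277 + 3.17 + 43.7 + 50.8 = 374.67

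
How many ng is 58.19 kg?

58190000000000 ng

kilo = 10³, nano = 10⁻⁹; factor is 10¹².
58.19 × 10¹² = 58190000000000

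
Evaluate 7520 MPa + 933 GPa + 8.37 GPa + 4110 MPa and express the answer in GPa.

953 GPa

In GPa:
  7520 MPa = 7520e-3 GPa = 7.52
  933 GPa → 933
  8.37 GPa → 8.37
  4110 MPa = 4110e-3 GPa = 4.11
Sum: 7.52 + 933 + 8.37 + 4.11 = 953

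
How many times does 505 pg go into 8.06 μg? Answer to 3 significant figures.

(8.06 × 10^-6) / (505 × 10^-12) = 0.01596 × 10^6

16000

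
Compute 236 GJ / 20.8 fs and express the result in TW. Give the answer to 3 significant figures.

(236 × 10^9) / (20.8 × 10^-15) = 11.346 × 10^24 W

11300000000000 TW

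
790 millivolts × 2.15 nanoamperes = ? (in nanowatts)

790 × 10⁻³ × 2.15 × 10⁻⁹ = 1698.5 × 10⁻¹² W

1.6985 nanowatts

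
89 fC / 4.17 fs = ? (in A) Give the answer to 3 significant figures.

21.3 A

(89 × 10^-15) / (4.17 × 10^-15) = 21.343 A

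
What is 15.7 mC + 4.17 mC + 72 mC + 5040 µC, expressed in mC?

In mC:
  15.7 mC → 15.7
  4.17 mC → 4.17
  72 mC → 72
  5040 µC = 5040e-3 mC = 5.04
Sum: 15.7 + 4.17 + 72 + 5.04 = 96.91

96.91 mC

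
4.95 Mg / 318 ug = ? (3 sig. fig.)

15600000000

(4.95 × 10⁶) / (318 × 10⁻⁶) = 0.01557 × 10¹²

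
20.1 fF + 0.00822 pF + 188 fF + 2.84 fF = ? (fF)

In fF:
  20.1 fF → 20.1
  0.00822 pF = 0.00822 × 10³ fF = 8.22
  188 fF → 188
  2.84 fF → 2.84
Sum: 20.1 + 8.22 + 188 + 2.84 = 219.16

219.16 fF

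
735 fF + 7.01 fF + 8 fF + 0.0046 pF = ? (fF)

In fF:
  735 fF → 735
  7.01 fF → 7.01
  8 fF → 8
  0.0046 pF = 0.0046 × 10^3 fF = 4.6
Sum: 735 + 7.01 + 8 + 4.6 = 754.61

754.61 fF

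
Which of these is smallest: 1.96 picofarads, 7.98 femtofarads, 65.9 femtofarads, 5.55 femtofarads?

5.55 femtofarads

1.96 picofarads = 0.00000000000196 farads
7.98 femtofarads = 0.00000000000000798 farads
65.9 femtofarads = 0.0000000000000659 farads
5.55 femtofarads = 0.00000000000000555 farads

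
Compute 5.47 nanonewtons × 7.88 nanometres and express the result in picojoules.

5.47 × 10⁻⁹ × 7.88 × 10⁻⁹ = 43.1036 × 10⁻¹⁸ J

0.0000431036 picojoules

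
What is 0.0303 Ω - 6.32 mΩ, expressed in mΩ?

In mΩ:
  0.0303 Ω = 0.0303 × 10³ mΩ = 30.3
  6.32 mΩ → 6.32
Difference: 30.3 - 6.32 = 23.98

23.98 mΩ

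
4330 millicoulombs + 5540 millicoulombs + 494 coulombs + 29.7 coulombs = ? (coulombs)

533.57 coulombs

In coulombs:
  4330 millicoulombs = 4330 × 10^-3 coulombs = 4.33
  5540 millicoulombs = 5540 × 10^-3 coulombs = 5.54
  494 coulombs → 494
  29.7 coulombs → 29.7
Sum: 4.33 + 5.54 + 494 + 29.7 = 533.57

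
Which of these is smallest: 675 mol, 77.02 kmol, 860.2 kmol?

675 mol

675 mol = 675 mol
77.02 kmol = 77020 mol
860.2 kmol = 860200 mol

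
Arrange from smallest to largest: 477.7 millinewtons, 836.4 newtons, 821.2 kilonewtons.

477.7 millinewtons < 836.4 newtons < 821.2 kilonewtons

477.7 millinewtons = 0.4777 newtons
836.4 newtons = 836.4 newtons
821.2 kilonewtons = 821200 newtons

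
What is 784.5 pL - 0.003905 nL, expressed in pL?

780.595 pL

In pL:
  784.5 pL → 784.5
  0.003905 nL = 0.003905 × 10³ pL = 3.905
Difference: 784.5 - 3.905 = 780.595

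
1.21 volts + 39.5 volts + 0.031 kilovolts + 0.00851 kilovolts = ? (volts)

80.22 volts

In volts:
  1.21 volts → 1.21
  39.5 volts → 39.5
  0.031 kilovolts = 0.031 × 10³ volts = 31
  0.00851 kilovolts = 0.00851 × 10³ volts = 8.51
Sum: 1.21 + 39.5 + 31 + 8.51 = 80.22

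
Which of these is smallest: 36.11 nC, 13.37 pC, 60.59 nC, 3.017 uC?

13.37 pC

36.11 nC = 0.00000003611 C
13.37 pC = 0.00000000001337 C
60.59 nC = 0.00000006059 C
3.017 uC = 0.000003017 C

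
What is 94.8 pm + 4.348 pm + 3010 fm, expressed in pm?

102.158 pm

In pm:
  94.8 pm → 94.8
  4.348 pm → 4.348
  3010 fm = 3010 × 10⁻³ pm = 3.01
Sum: 94.8 + 4.348 + 3.01 = 102.158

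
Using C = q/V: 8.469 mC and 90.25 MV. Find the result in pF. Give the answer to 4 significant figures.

(8.469 × 10⁻³) / (90.25 × 10⁶) = 0.0938393 × 10⁻⁹ F

93.84 pF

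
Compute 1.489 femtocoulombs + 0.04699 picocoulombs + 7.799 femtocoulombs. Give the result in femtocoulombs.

In femtocoulombs:
  1.489 femtocoulombs → 1.489
  0.04699 picocoulombs = 0.04699e3 femtocoulombs = 46.99
  7.799 femtocoulombs → 7.799
Sum: 1.489 + 46.99 + 7.799 = 56.278

56.278 femtocoulombs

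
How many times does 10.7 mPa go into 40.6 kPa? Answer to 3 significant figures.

3790000

(40.6e3) / (10.7e-3) = 3.794e6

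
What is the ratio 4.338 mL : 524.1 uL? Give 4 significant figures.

8.277

(4.338e-3) / (524.1e-6) = 0.008277e3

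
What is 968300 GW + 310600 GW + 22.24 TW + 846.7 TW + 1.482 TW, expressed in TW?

In TW:
  968300 GW = 968300 × 10⁻³ TW = 968.3
  310600 GW = 310600 × 10⁻³ TW = 310.6
  22.24 TW → 22.24
  846.7 TW → 846.7
  1.482 TW → 1.482
Sum: 968.3 + 310.6 + 22.24 + 846.7 + 1.482 = 2149.322

2149.322 TW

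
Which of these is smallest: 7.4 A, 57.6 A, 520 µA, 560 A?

520 µA

7.4 A = 7.4 A
57.6 A = 57.6 A
520 µA = 0.00052 A
560 A = 560 A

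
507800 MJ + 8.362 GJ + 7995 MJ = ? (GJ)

524.157 GJ

In GJ:
  507800 MJ = 507800 × 10^-3 GJ = 507.8
  8.362 GJ → 8.362
  7995 MJ = 7995 × 10^-3 GJ = 7.995
Sum: 507.8 + 8.362 + 7.995 = 524.157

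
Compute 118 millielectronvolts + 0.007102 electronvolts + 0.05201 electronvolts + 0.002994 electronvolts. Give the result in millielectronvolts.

In millielectronvolts:
  118 millielectronvolts → 118
  0.007102 electronvolts = 0.007102 × 10^3 millielectronvolts = 7.102
  0.05201 electronvolts = 0.05201 × 10^3 millielectronvolts = 52.01
  0.002994 electronvolts = 0.002994 × 10^3 millielectronvolts = 2.994
Sum: 118 + 7.102 + 52.01 + 2.994 = 180.106

180.106 millielectronvolts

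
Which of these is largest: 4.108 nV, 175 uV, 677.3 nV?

4.108 nV = 0.000000004108 V
175 uV = 0.000175 V
677.3 nV = 0.0000006773 V

175 uV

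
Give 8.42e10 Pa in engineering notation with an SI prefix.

= 84.2e9 Pa; 1e9 is giga.

84.2 GPa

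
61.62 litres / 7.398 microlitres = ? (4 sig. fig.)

8329000

(61.62) / (7.398 × 10^-6) = 8.3293 × 10^6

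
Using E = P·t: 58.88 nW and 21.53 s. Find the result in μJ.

1.2676864 μJ

58.88 × 10^-9 × 21.53 = 1267.6864 × 10^-9 J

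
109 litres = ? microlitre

(no prefix) = 1e0, micro = 1e-6; factor is 1e6.
109 × 1e6 = 109000000

109000000 microlitres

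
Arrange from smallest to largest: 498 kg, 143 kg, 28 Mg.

143 kg < 498 kg < 28 Mg

498 kg = 498000 g
143 kg = 143000 g
28 Mg = 28000000 g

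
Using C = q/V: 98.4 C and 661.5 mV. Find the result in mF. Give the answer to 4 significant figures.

148800 mF

(98.4) / (661.5e-3) = 0.148753e3 F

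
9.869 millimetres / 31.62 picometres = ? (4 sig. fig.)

312100000

(9.869e-3) / (31.62e-12) = 0.31211e9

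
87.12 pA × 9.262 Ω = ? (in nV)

87.12 × 10^-12 × 9.262 = 806.90544 × 10^-12 V

0.80690544 nV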